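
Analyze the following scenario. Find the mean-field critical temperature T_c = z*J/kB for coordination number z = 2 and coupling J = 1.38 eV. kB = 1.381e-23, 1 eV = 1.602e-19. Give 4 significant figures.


Step 1: z*J = 2*1.38 = 2.76 eV
Step 2: Convert to Joules: 2.76*1.602e-19 = 4.422e-19 J
Step 3: T_c = 4.422e-19 / 1.381e-23 = 3.202e+04 K

3.202e+04


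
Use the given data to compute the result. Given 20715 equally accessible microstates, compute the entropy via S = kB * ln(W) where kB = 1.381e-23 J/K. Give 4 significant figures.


Step 1: ln(W) = ln(20715) = 9.939
Step 2: S = kB * ln(W) = 1.381e-23 * 9.939
Step 3: S = 1.373e-22 J/K

1.373e-22


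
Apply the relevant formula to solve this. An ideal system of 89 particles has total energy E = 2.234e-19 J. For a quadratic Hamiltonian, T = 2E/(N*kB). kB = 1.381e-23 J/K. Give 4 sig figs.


Step 1: Numerator = 2*E = 2*2.234e-19 = 4.468e-19 J
Step 2: Denominator = N*kB = 89*1.381e-23 = 1.229e-21
Step 3: T = 4.468e-19 / 1.229e-21 = 363.5 K

363.5


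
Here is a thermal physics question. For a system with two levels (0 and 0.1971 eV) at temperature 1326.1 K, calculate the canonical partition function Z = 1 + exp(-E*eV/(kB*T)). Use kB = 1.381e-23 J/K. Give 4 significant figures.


Step 1: Compute beta*E = E*eV/(kB*T) = 0.1971*1.602e-19/(1.381e-23*1326.1) = 1.724
Step 2: exp(-beta*E) = exp(-1.724) = 0.1783
Step 3: Z = 1 + 0.1783 = 1.178

1.178


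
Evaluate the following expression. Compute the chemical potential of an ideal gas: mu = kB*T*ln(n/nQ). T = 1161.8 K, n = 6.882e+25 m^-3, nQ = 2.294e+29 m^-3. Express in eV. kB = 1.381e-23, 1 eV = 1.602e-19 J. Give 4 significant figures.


Step 1: n/nQ = 6.882e+25/2.294e+29 = 0.0003
Step 2: ln(n/nQ) = -8.112
Step 3: mu = kB*T*ln(n/nQ) = 1.604e-20*-8.112 = -1.301e-19 J
Step 4: Convert to eV: -1.301e-19/1.602e-19 = -0.8124 eV

-0.8124


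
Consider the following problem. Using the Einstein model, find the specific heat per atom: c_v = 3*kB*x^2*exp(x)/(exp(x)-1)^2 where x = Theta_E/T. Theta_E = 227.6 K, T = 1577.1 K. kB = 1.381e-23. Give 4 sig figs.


Step 1: x = Theta_E/T = 227.6/1577.1 = 0.1443
Step 2: x^2 = 0.02083
Step 3: exp(x) = 1.155
Step 4: c_v = 3*1.381e-23*0.02083*1.155/(1.155-1)^2 = 4.136e-23

4.136e-23


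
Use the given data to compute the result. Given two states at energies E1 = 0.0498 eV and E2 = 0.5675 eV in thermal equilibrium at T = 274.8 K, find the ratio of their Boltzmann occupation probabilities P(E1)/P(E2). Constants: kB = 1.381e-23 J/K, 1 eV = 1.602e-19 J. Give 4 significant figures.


Step 1: Compute energy difference dE = E1 - E2 = 0.0498 - 0.5675 = -0.5177 eV
Step 2: Convert to Joules: dE_J = -0.5177 * 1.602e-19 = -8.294e-20 J
Step 3: Compute exponent = -dE_J / (kB * T) = -(-8.294e-20) / (1.381e-23 * 274.8) = 21.85
Step 4: P(E1)/P(E2) = exp(21.85) = 3.098e+09

3.098e+09


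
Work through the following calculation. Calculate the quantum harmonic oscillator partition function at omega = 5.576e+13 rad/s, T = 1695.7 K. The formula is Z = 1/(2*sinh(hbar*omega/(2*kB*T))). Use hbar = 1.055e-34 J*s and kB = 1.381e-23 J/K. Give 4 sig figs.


Step 1: Compute x = hbar*omega/(kB*T) = 1.055e-34*5.576e+13/(1.381e-23*1695.7) = 0.2512
Step 2: x/2 = 0.1256
Step 3: sinh(x/2) = 0.1259
Step 4: Z = 1/(2*0.1259) = 3.97

3.97


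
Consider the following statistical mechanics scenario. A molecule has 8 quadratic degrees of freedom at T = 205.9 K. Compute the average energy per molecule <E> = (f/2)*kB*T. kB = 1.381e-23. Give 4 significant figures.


Step 1: f/2 = 8/2 = 4
Step 2: kB*T = 1.381e-23 * 205.9 = 2.843e-21
Step 3: <E> = 4 * 2.843e-21 = 1.137e-20 J

1.137e-20


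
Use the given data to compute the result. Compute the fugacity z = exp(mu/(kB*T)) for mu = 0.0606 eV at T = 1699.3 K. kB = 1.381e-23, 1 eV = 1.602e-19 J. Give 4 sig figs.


Step 1: Convert mu to Joules: 0.0606*1.602e-19 = 9.708e-21 J
Step 2: kB*T = 1.381e-23*1699.3 = 2.347e-20 J
Step 3: mu/(kB*T) = 0.4137
Step 4: z = exp(0.4137) = 1.512

1.512


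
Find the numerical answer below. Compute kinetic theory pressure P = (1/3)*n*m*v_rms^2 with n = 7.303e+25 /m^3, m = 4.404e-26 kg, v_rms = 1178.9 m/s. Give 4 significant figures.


Step 1: v_rms^2 = 1178.9^2 = 1.39e+06
Step 2: n*m = 7.303e+25*4.404e-26 = 3.216
Step 3: P = (1/3)*3.216*1.39e+06 = 1.49e+06 Pa

1.49e+06


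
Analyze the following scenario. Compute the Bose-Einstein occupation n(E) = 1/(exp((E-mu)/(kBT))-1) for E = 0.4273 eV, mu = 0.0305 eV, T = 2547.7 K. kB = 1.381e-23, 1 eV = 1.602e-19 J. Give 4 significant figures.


Step 1: (E - mu) = 0.3968 eV
Step 2: x = (E-mu)*eV/(kB*T) = 0.3968*1.602e-19/(1.381e-23*2547.7) = 1.807
Step 3: exp(x) = 6.09
Step 4: n = 1/(exp(x)-1) = 0.1964

0.1964


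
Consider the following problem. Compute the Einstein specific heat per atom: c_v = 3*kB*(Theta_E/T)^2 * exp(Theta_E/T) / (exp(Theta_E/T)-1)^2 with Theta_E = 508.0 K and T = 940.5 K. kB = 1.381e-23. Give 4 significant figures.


Step 1: x = Theta_E/T = 508.0/940.5 = 0.5401
Step 2: x^2 = 0.2917
Step 3: exp(x) = 1.716
Step 4: c_v = 3*1.381e-23*0.2917*1.716/(1.716-1)^2 = 4.044e-23

4.044e-23


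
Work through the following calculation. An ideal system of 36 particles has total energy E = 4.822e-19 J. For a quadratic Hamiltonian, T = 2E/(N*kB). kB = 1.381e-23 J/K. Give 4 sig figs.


Step 1: Numerator = 2*E = 2*4.822e-19 = 9.644e-19 J
Step 2: Denominator = N*kB = 36*1.381e-23 = 4.972e-22
Step 3: T = 9.644e-19 / 4.972e-22 = 1940 K

1940


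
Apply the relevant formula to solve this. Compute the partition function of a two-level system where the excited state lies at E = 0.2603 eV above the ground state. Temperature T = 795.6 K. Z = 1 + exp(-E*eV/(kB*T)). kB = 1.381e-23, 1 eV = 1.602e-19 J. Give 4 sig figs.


Step 1: Compute beta*E = E*eV/(kB*T) = 0.2603*1.602e-19/(1.381e-23*795.6) = 3.795
Step 2: exp(-beta*E) = exp(-3.795) = 0.02248
Step 3: Z = 1 + 0.02248 = 1.022

1.022


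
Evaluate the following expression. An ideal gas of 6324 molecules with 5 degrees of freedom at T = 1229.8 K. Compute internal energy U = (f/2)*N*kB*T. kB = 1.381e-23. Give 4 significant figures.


Step 1: f/2 = 5/2 = 2.5
Step 2: N*kB*T = 6324*1.381e-23*1229.8 = 1.074e-16
Step 3: U = 2.5 * 1.074e-16 = 2.685e-16 J

2.685e-16


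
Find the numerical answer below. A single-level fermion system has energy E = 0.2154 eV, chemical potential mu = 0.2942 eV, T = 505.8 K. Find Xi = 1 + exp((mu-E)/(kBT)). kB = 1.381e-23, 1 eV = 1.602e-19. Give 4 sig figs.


Step 1: (mu - E) = 0.2942 - 0.2154 = 0.0788 eV
Step 2: x = (mu-E)*eV/(kB*T) = 0.0788*1.602e-19/(1.381e-23*505.8) = 1.807
Step 3: exp(x) = 6.094
Step 4: Xi = 1 + 6.094 = 7.094

7.094


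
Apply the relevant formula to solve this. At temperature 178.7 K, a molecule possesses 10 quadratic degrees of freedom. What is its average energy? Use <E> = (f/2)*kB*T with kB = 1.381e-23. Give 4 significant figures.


Step 1: f/2 = 10/2 = 5
Step 2: kB*T = 1.381e-23 * 178.7 = 2.468e-21
Step 3: <E> = 5 * 2.468e-21 = 1.234e-20 J

1.234e-20


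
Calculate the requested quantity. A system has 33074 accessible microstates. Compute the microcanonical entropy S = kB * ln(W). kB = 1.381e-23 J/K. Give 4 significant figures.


Step 1: ln(W) = ln(33074) = 10.41
Step 2: S = kB * ln(W) = 1.381e-23 * 10.41
Step 3: S = 1.437e-22 J/K

1.437e-22


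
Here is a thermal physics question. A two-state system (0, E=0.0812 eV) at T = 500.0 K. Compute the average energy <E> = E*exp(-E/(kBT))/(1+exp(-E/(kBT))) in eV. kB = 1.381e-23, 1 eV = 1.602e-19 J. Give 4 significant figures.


Step 1: beta*E = 0.0812*1.602e-19/(1.381e-23*500.0) = 1.884
Step 2: exp(-beta*E) = 0.152
Step 3: <E> = 0.0812*0.152/(1+0.152) = 0.01071 eV

0.01071


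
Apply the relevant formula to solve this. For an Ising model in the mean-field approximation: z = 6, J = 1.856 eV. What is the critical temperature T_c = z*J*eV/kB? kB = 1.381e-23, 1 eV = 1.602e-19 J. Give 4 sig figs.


Step 1: z*J = 6*1.856 = 11.14 eV
Step 2: Convert to Joules: 11.14*1.602e-19 = 1.784e-18 J
Step 3: T_c = 1.784e-18 / 1.381e-23 = 1.292e+05 K

1.292e+05


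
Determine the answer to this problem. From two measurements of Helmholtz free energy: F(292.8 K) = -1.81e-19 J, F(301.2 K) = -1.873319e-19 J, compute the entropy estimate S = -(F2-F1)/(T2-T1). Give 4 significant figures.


Step 1: dF = F2 - F1 = -1.873319e-19 - (-1.81e-19) = -6.3319e-21 J
Step 2: dT = T2 - T1 = 301.2 - 292.8 = 8.4 K
Step 3: S = -dF/dT = -(-6.3319e-21)/8.4 = 7.538e-22 J/K

7.538e-22


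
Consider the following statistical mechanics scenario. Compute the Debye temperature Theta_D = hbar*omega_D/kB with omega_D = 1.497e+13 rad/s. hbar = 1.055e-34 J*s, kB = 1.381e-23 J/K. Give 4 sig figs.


Step 1: hbar*omega_D = 1.055e-34 * 1.497e+13 = 1.579e-21 J
Step 2: Theta_D = 1.579e-21 / 1.381e-23
Step 3: Theta_D = 114.4 K

114.4


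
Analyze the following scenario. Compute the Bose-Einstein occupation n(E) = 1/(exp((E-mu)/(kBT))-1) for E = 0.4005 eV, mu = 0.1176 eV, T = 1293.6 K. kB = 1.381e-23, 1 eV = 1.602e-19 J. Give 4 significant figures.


Step 1: (E - mu) = 0.2829 eV
Step 2: x = (E-mu)*eV/(kB*T) = 0.2829*1.602e-19/(1.381e-23*1293.6) = 2.537
Step 3: exp(x) = 12.64
Step 4: n = 1/(exp(x)-1) = 0.08591

0.08591


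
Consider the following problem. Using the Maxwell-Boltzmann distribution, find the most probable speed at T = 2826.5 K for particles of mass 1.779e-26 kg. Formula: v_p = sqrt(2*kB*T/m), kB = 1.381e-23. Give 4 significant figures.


Step 1: Numerator = 2*kB*T = 2*1.381e-23*2826.5 = 7.807e-20
Step 2: Ratio = 7.807e-20 / 1.779e-26 = 4.388e+06
Step 3: v_p = sqrt(4.388e+06) = 2095 m/s

2095


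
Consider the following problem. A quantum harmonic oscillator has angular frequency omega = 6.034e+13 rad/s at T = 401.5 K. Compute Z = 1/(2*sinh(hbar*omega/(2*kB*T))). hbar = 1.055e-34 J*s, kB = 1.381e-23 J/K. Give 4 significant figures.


Step 1: Compute x = hbar*omega/(kB*T) = 1.055e-34*6.034e+13/(1.381e-23*401.5) = 1.148
Step 2: x/2 = 0.574
Step 3: sinh(x/2) = 0.6061
Step 4: Z = 1/(2*0.6061) = 0.8249

0.8249


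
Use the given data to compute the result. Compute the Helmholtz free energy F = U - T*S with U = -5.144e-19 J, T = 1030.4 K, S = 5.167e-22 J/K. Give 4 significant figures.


Step 1: T*S = 1030.4 * 5.167e-22 = 5.324e-19 J
Step 2: F = U - T*S = -5.144e-19 - 5.324e-19
Step 3: F = -1.047e-18 J

-1.047e-18


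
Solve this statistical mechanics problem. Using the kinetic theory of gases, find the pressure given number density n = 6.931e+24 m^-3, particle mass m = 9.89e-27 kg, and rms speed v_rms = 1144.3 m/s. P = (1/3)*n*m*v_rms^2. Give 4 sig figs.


Step 1: v_rms^2 = 1144.3^2 = 1.309e+06
Step 2: n*m = 6.931e+24*9.89e-27 = 0.06855
Step 3: P = (1/3)*0.06855*1.309e+06 = 2.992e+04 Pa

2.992e+04


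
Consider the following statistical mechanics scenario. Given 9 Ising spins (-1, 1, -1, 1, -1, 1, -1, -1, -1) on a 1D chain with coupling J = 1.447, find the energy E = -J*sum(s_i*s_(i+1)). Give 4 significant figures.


Step 1: Nearest-neighbor products: -1, -1, -1, -1, -1, -1, 1, 1
Step 2: Sum of products = -4
Step 3: E = -1.447 * -4 = 5.788

5.788


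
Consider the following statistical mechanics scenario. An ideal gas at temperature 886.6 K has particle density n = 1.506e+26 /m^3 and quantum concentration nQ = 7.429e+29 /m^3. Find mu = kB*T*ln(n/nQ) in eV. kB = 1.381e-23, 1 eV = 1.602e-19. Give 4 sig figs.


Step 1: n/nQ = 1.506e+26/7.429e+29 = 0.0002027
Step 2: ln(n/nQ) = -8.504
Step 3: mu = kB*T*ln(n/nQ) = 1.224e-20*-8.504 = -1.041e-19 J
Step 4: Convert to eV: -1.041e-19/1.602e-19 = -0.6499 eV

-0.6499


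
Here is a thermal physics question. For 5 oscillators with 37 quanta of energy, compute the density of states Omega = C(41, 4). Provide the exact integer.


Step 1: Use binomial coefficient C(41, 4)
Step 2: Numerator = 41! / 37!
Step 3: Denominator = 4!
Step 4: Omega = 101270

101270


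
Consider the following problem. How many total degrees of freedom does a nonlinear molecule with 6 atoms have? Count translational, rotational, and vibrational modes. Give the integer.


Step 1: Translational DOF = 3
Step 2: Rotational DOF (nonlinear) = 3
Step 3: Vibrational DOF = 3*6 - 6 = 12
Step 4: Total = 3 + 3 + 12 = 18

18


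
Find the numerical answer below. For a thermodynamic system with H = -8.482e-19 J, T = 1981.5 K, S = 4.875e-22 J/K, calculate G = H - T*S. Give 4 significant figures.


Step 1: T*S = 1981.5 * 4.875e-22 = 9.66e-19 J
Step 2: G = H - T*S = -8.482e-19 - 9.66e-19
Step 3: G = -1.814e-18 J

-1.814e-18


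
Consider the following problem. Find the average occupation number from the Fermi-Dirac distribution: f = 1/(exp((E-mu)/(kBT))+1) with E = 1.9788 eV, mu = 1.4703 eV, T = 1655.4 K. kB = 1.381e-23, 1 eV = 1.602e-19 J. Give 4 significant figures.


Step 1: (E - mu) = 1.9788 - 1.4703 = 0.5085 eV
Step 2: Convert: (E-mu)*eV = 8.146e-20 J
Step 3: x = (E-mu)*eV/(kB*T) = 3.563
Step 4: f = 1/(exp(3.563)+1) = 0.02756

0.02756


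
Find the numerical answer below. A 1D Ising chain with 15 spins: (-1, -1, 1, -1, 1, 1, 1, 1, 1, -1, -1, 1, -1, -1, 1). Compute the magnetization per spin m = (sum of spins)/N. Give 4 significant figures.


Step 1: Count up spins (+1): 8, down spins (-1): 7
Step 2: Total magnetization M = 8 - 7 = 1
Step 3: m = M/N = 1/15 = 0.06667

0.06667


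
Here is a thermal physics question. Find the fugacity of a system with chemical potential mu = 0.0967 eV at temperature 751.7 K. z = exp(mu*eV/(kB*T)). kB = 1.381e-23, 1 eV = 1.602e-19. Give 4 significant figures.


Step 1: Convert mu to Joules: 0.0967*1.602e-19 = 1.549e-20 J
Step 2: kB*T = 1.381e-23*751.7 = 1.038e-20 J
Step 3: mu/(kB*T) = 1.492
Step 4: z = exp(1.492) = 4.447

4.447


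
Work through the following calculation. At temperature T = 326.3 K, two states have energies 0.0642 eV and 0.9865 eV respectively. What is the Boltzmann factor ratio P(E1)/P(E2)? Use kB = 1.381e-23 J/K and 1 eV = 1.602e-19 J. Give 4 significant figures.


Step 1: Compute energy difference dE = E1 - E2 = 0.0642 - 0.9865 = -0.9223 eV
Step 2: Convert to Joules: dE_J = -0.9223 * 1.602e-19 = -1.478e-19 J
Step 3: Compute exponent = -dE_J / (kB * T) = -(-1.478e-19) / (1.381e-23 * 326.3) = 32.79
Step 4: P(E1)/P(E2) = exp(32.79) = 1.738e+14

1.738e+14


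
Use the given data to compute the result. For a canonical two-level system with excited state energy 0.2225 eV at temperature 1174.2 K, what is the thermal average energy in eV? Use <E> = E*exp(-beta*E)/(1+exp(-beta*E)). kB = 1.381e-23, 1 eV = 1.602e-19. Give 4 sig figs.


Step 1: beta*E = 0.2225*1.602e-19/(1.381e-23*1174.2) = 2.198
Step 2: exp(-beta*E) = 0.111
Step 3: <E> = 0.2225*0.111/(1+0.111) = 0.02223 eV

0.02223


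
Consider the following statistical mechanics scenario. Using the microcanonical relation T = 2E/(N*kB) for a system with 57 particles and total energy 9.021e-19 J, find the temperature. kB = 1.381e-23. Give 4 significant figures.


Step 1: Numerator = 2*E = 2*9.021e-19 = 1.804e-18 J
Step 2: Denominator = N*kB = 57*1.381e-23 = 7.872e-22
Step 3: T = 1.804e-18 / 7.872e-22 = 2292 K

2292


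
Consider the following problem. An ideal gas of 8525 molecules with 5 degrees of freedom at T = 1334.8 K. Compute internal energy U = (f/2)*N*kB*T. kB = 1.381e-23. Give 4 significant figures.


Step 1: f/2 = 5/2 = 2.5
Step 2: N*kB*T = 8525*1.381e-23*1334.8 = 1.571e-16
Step 3: U = 2.5 * 1.571e-16 = 3.929e-16 J

3.929e-16


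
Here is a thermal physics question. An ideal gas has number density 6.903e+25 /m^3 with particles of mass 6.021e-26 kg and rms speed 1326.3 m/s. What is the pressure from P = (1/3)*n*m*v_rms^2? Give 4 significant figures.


Step 1: v_rms^2 = 1326.3^2 = 1.759e+06
Step 2: n*m = 6.903e+25*6.021e-26 = 4.156
Step 3: P = (1/3)*4.156*1.759e+06 = 2.437e+06 Pa

2.437e+06


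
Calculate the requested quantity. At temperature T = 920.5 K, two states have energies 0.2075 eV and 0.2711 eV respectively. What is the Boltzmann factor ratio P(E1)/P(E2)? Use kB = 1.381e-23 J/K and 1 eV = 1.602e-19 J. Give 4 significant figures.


Step 1: Compute energy difference dE = E1 - E2 = 0.2075 - 0.2711 = -0.0636 eV
Step 2: Convert to Joules: dE_J = -0.0636 * 1.602e-19 = -1.019e-20 J
Step 3: Compute exponent = -dE_J / (kB * T) = -(-1.019e-20) / (1.381e-23 * 920.5) = 0.8015
Step 4: P(E1)/P(E2) = exp(0.8015) = 2.229

2.229


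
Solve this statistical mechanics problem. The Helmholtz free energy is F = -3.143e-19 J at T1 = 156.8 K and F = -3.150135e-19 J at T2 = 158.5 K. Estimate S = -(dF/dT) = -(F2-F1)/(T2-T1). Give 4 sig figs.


Step 1: dF = F2 - F1 = -3.150135e-19 - (-3.143e-19) = -7.135e-22 J
Step 2: dT = T2 - T1 = 158.5 - 156.8 = 1.7 K
Step 3: S = -dF/dT = -(-7.135e-22)/1.7 = 4.197e-22 J/K

4.197e-22


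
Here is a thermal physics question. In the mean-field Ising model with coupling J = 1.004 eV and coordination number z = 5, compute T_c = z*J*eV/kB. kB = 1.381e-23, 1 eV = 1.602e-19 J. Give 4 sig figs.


Step 1: z*J = 5*1.004 = 5.02 eV
Step 2: Convert to Joules: 5.02*1.602e-19 = 8.042e-19 J
Step 3: T_c = 8.042e-19 / 1.381e-23 = 5.823e+04 K

5.823e+04


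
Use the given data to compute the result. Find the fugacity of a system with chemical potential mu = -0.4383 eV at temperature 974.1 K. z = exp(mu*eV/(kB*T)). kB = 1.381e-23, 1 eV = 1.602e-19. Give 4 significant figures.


Step 1: Convert mu to Joules: -0.4383*1.602e-19 = -7.022e-20 J
Step 2: kB*T = 1.381e-23*974.1 = 1.345e-20 J
Step 3: mu/(kB*T) = -5.22
Step 4: z = exp(-5.22) = 0.00541

0.00541


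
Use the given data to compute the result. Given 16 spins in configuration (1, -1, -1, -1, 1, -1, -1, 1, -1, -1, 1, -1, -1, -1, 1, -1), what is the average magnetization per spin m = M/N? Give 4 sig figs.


Step 1: Count up spins (+1): 5, down spins (-1): 11
Step 2: Total magnetization M = 5 - 11 = -6
Step 3: m = M/N = -6/16 = -0.375

-0.375


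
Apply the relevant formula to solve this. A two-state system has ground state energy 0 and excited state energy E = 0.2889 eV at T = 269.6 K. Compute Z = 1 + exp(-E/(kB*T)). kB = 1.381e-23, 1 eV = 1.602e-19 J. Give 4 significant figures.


Step 1: Compute beta*E = E*eV/(kB*T) = 0.2889*1.602e-19/(1.381e-23*269.6) = 12.43
Step 2: exp(-beta*E) = exp(-12.43) = 3.994e-06
Step 3: Z = 1 + 3.994e-06 = 1

1


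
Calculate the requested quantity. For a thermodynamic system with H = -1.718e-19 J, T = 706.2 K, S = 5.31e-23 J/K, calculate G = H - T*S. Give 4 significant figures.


Step 1: T*S = 706.2 * 5.31e-23 = 3.75e-20 J
Step 2: G = H - T*S = -1.718e-19 - 3.75e-20
Step 3: G = -2.093e-19 J

-2.093e-19


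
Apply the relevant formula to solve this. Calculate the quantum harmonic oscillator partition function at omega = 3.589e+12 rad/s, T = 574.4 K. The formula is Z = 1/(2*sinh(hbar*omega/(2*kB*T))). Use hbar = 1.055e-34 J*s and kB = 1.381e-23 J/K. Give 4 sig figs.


Step 1: Compute x = hbar*omega/(kB*T) = 1.055e-34*3.589e+12/(1.381e-23*574.4) = 0.04773
Step 2: x/2 = 0.02387
Step 3: sinh(x/2) = 0.02387
Step 4: Z = 1/(2*0.02387) = 20.95

20.95


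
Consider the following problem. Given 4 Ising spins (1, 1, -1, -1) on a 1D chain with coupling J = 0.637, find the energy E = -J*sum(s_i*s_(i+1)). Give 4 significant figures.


Step 1: Nearest-neighbor products: 1, -1, 1
Step 2: Sum of products = 1
Step 3: E = -0.637 * 1 = -0.637

-0.637


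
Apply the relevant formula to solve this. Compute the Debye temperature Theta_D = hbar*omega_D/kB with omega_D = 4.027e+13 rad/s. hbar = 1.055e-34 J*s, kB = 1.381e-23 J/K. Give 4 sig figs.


Step 1: hbar*omega_D = 1.055e-34 * 4.027e+13 = 4.248e-21 J
Step 2: Theta_D = 4.248e-21 / 1.381e-23
Step 3: Theta_D = 307.6 K

307.6


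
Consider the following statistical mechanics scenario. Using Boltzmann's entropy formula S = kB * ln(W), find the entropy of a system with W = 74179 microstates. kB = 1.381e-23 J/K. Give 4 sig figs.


Step 1: ln(W) = ln(74179) = 11.21
Step 2: S = kB * ln(W) = 1.381e-23 * 11.21
Step 3: S = 1.549e-22 J/K

1.549e-22


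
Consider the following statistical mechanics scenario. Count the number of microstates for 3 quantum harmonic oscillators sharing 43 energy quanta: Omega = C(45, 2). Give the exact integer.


Step 1: Use binomial coefficient C(45, 2)
Step 2: Numerator = 45! / 43!
Step 3: Denominator = 2!
Step 4: Omega = 990

990


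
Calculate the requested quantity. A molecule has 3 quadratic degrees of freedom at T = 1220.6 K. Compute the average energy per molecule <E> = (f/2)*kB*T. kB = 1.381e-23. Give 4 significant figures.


Step 1: f/2 = 3/2 = 1.5
Step 2: kB*T = 1.381e-23 * 1220.6 = 1.686e-20
Step 3: <E> = 1.5 * 1.686e-20 = 2.528e-20 J

2.528e-20


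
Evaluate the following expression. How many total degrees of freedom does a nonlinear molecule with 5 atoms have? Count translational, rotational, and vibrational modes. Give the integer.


Step 1: Translational DOF = 3
Step 2: Rotational DOF (nonlinear) = 3
Step 3: Vibrational DOF = 3*5 - 6 = 9
Step 4: Total = 3 + 3 + 9 = 15

15


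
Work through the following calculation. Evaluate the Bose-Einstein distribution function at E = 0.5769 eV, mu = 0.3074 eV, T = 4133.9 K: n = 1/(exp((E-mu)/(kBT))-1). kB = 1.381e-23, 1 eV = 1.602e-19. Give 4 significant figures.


Step 1: (E - mu) = 0.2695 eV
Step 2: x = (E-mu)*eV/(kB*T) = 0.2695*1.602e-19/(1.381e-23*4133.9) = 0.7563
Step 3: exp(x) = 2.13
Step 4: n = 1/(exp(x)-1) = 0.8847

0.8847


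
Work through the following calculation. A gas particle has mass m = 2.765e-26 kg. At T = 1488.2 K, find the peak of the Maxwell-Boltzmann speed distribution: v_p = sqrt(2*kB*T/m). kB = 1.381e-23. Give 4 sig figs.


Step 1: Numerator = 2*kB*T = 2*1.381e-23*1488.2 = 4.11e-20
Step 2: Ratio = 4.11e-20 / 2.765e-26 = 1.487e+06
Step 3: v_p = sqrt(1.487e+06) = 1219 m/s

1219


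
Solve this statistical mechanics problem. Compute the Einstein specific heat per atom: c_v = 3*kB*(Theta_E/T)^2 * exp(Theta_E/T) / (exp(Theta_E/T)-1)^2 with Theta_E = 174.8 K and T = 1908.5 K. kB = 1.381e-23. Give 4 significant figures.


Step 1: x = Theta_E/T = 174.8/1908.5 = 0.09159
Step 2: x^2 = 0.008389
Step 3: exp(x) = 1.096
Step 4: c_v = 3*1.381e-23*0.008389*1.096/(1.096-1)^2 = 4.14e-23

4.14e-23


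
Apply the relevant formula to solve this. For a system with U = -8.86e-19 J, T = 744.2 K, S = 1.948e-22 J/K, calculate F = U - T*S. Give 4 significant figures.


Step 1: T*S = 744.2 * 1.948e-22 = 1.45e-19 J
Step 2: F = U - T*S = -8.86e-19 - 1.45e-19
Step 3: F = -1.031e-18 J

-1.031e-18


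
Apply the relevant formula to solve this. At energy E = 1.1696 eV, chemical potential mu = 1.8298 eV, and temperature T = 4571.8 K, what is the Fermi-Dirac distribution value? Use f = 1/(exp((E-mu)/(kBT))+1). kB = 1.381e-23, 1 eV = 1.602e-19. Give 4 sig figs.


Step 1: (E - mu) = 1.1696 - 1.8298 = -0.6602 eV
Step 2: Convert: (E-mu)*eV = -1.058e-19 J
Step 3: x = (E-mu)*eV/(kB*T) = -1.675
Step 4: f = 1/(exp(-1.675)+1) = 0.8423

0.8423


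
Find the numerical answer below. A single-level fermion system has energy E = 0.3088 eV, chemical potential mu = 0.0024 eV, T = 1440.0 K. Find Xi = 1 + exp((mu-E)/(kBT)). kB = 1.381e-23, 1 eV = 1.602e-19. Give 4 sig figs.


Step 1: (mu - E) = 0.0024 - 0.3088 = -0.3064 eV
Step 2: x = (mu-E)*eV/(kB*T) = -0.3064*1.602e-19/(1.381e-23*1440.0) = -2.468
Step 3: exp(x) = 0.08473
Step 4: Xi = 1 + 0.08473 = 1.085

1.085


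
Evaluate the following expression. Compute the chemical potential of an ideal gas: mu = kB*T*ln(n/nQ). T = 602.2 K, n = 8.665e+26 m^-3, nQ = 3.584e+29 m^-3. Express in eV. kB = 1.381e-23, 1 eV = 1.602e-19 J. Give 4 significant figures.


Step 1: n/nQ = 8.665e+26/3.584e+29 = 0.002418
Step 2: ln(n/nQ) = -6.025
Step 3: mu = kB*T*ln(n/nQ) = 8.316e-21*-6.025 = -5.011e-20 J
Step 4: Convert to eV: -5.011e-20/1.602e-19 = -0.3128 eV

-0.3128


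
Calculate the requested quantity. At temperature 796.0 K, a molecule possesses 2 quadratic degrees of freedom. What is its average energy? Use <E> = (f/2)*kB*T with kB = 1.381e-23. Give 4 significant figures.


Step 1: f/2 = 2/2 = 1
Step 2: kB*T = 1.381e-23 * 796.0 = 1.099e-20
Step 3: <E> = 1 * 1.099e-20 = 1.099e-20 J

1.099e-20


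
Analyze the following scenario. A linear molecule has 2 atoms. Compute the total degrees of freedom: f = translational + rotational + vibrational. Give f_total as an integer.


Step 1: Translational DOF = 3
Step 2: Rotational DOF (linear) = 2
Step 3: Vibrational DOF = 3*2 - 5 = 1
Step 4: Total = 3 + 2 + 1 = 6

6


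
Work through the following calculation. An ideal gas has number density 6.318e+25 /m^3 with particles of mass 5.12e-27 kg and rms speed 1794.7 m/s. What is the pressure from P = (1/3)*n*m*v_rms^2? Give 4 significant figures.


Step 1: v_rms^2 = 1794.7^2 = 3.221e+06
Step 2: n*m = 6.318e+25*5.12e-27 = 0.3235
Step 3: P = (1/3)*0.3235*3.221e+06 = 3.473e+05 Pa

3.473e+05


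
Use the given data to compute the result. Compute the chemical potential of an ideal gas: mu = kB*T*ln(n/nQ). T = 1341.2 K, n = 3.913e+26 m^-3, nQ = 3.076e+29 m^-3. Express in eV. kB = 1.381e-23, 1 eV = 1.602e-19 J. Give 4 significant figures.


Step 1: n/nQ = 3.913e+26/3.076e+29 = 0.001272
Step 2: ln(n/nQ) = -6.667
Step 3: mu = kB*T*ln(n/nQ) = 1.852e-20*-6.667 = -1.235e-19 J
Step 4: Convert to eV: -1.235e-19/1.602e-19 = -0.7708 eV

-0.7708


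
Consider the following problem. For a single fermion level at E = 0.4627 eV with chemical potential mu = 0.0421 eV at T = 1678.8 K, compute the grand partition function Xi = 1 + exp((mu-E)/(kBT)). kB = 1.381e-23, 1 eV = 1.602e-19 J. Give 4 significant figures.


Step 1: (mu - E) = 0.0421 - 0.4627 = -0.4206 eV
Step 2: x = (mu-E)*eV/(kB*T) = -0.4206*1.602e-19/(1.381e-23*1678.8) = -2.906
Step 3: exp(x) = 0.05468
Step 4: Xi = 1 + 0.05468 = 1.055

1.055


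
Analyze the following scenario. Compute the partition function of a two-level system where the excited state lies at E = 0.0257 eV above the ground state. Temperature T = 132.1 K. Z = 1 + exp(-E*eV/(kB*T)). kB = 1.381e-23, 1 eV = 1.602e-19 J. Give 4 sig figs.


Step 1: Compute beta*E = E*eV/(kB*T) = 0.0257*1.602e-19/(1.381e-23*132.1) = 2.257
Step 2: exp(-beta*E) = exp(-2.257) = 0.1047
Step 3: Z = 1 + 0.1047 = 1.105

1.105


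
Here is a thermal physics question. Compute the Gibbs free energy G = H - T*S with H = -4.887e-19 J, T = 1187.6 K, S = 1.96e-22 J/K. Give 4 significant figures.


Step 1: T*S = 1187.6 * 1.96e-22 = 2.328e-19 J
Step 2: G = H - T*S = -4.887e-19 - 2.328e-19
Step 3: G = -7.215e-19 J

-7.215e-19


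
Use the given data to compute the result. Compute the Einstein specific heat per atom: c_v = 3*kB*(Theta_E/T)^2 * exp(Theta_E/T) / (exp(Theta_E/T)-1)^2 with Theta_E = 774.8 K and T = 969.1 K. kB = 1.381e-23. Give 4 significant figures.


Step 1: x = Theta_E/T = 774.8/969.1 = 0.7995
Step 2: x^2 = 0.6392
Step 3: exp(x) = 2.224
Step 4: c_v = 3*1.381e-23*0.6392*2.224/(2.224-1)^2 = 3.929e-23

3.929e-23


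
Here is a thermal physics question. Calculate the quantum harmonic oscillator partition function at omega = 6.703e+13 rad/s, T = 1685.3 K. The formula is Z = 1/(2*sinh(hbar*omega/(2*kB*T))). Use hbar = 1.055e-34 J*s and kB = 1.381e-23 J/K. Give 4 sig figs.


Step 1: Compute x = hbar*omega/(kB*T) = 1.055e-34*6.703e+13/(1.381e-23*1685.3) = 0.3038
Step 2: x/2 = 0.1519
Step 3: sinh(x/2) = 0.1525
Step 4: Z = 1/(2*0.1525) = 3.279

3.279


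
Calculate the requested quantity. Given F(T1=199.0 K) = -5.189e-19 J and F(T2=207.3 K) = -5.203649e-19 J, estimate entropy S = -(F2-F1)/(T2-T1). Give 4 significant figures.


Step 1: dF = F2 - F1 = -5.203649e-19 - (-5.189e-19) = -1.4649e-21 J
Step 2: dT = T2 - T1 = 207.3 - 199.0 = 8.3 K
Step 3: S = -dF/dT = -(-1.4649e-21)/8.3 = 1.765e-22 J/K

1.765e-22


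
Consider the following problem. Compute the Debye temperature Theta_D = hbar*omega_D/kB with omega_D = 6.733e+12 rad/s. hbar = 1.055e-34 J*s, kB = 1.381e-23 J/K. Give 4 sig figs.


Step 1: hbar*omega_D = 1.055e-34 * 6.733e+12 = 7.103e-22 J
Step 2: Theta_D = 7.103e-22 / 1.381e-23
Step 3: Theta_D = 51.44 K

51.44


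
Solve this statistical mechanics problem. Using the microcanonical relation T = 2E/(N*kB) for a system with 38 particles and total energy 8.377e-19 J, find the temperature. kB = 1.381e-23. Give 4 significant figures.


Step 1: Numerator = 2*E = 2*8.377e-19 = 1.675e-18 J
Step 2: Denominator = N*kB = 38*1.381e-23 = 5.248e-22
Step 3: T = 1.675e-18 / 5.248e-22 = 3193 K

3193


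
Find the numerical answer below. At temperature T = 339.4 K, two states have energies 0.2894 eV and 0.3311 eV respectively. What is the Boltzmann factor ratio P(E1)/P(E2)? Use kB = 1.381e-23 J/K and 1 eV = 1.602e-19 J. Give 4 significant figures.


Step 1: Compute energy difference dE = E1 - E2 = 0.2894 - 0.3311 = -0.0417 eV
Step 2: Convert to Joules: dE_J = -0.0417 * 1.602e-19 = -6.68e-21 J
Step 3: Compute exponent = -dE_J / (kB * T) = -(-6.68e-21) / (1.381e-23 * 339.4) = 1.425
Step 4: P(E1)/P(E2) = exp(1.425) = 4.159

4.159


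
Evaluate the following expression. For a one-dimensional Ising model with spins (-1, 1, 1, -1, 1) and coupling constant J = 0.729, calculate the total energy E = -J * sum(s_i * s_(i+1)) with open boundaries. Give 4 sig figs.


Step 1: Nearest-neighbor products: -1, 1, -1, -1
Step 2: Sum of products = -2
Step 3: E = -0.729 * -2 = 1.458

1.458


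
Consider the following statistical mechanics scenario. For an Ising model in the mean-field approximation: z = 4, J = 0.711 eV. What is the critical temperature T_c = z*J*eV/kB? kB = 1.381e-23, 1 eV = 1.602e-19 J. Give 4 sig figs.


Step 1: z*J = 4*0.711 = 2.844 eV
Step 2: Convert to Joules: 2.844*1.602e-19 = 4.556e-19 J
Step 3: T_c = 4.556e-19 / 1.381e-23 = 3.299e+04 K

3.299e+04


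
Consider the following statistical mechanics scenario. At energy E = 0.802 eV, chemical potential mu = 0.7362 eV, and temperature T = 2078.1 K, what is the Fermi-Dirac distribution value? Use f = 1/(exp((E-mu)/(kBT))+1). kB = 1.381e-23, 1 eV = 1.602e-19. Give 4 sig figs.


Step 1: (E - mu) = 0.802 - 0.7362 = 0.0658 eV
Step 2: Convert: (E-mu)*eV = 1.054e-20 J
Step 3: x = (E-mu)*eV/(kB*T) = 0.3673
Step 4: f = 1/(exp(0.3673)+1) = 0.4092

0.4092


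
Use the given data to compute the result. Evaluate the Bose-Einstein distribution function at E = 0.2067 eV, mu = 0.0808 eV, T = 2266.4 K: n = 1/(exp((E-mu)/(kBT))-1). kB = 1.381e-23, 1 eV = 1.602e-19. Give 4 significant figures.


Step 1: (E - mu) = 0.1259 eV
Step 2: x = (E-mu)*eV/(kB*T) = 0.1259*1.602e-19/(1.381e-23*2266.4) = 0.6444
Step 3: exp(x) = 1.905
Step 4: n = 1/(exp(x)-1) = 1.105

1.105


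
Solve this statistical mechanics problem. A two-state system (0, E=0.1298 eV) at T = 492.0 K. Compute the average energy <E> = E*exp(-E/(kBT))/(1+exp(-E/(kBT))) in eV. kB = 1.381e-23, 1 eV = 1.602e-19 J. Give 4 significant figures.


Step 1: beta*E = 0.1298*1.602e-19/(1.381e-23*492.0) = 3.06
Step 2: exp(-beta*E) = 0.04687
Step 3: <E> = 0.1298*0.04687/(1+0.04687) = 0.005811 eV

0.005811


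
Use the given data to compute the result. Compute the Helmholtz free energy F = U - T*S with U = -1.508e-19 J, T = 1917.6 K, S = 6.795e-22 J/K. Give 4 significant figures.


Step 1: T*S = 1917.6 * 6.795e-22 = 1.303e-18 J
Step 2: F = U - T*S = -1.508e-19 - 1.303e-18
Step 3: F = -1.454e-18 J

-1.454e-18


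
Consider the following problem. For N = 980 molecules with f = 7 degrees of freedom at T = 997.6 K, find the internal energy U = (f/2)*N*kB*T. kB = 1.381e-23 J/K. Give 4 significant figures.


Step 1: f/2 = 7/2 = 3.5
Step 2: N*kB*T = 980*1.381e-23*997.6 = 1.35e-17
Step 3: U = 3.5 * 1.35e-17 = 4.725e-17 J

4.725e-17


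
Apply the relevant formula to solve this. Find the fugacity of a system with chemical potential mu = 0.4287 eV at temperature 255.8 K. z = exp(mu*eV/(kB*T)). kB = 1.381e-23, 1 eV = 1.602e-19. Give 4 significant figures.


Step 1: Convert mu to Joules: 0.4287*1.602e-19 = 6.868e-20 J
Step 2: kB*T = 1.381e-23*255.8 = 3.533e-21 J
Step 3: mu/(kB*T) = 19.44
Step 4: z = exp(19.44) = 2.774e+08

2.774e+08


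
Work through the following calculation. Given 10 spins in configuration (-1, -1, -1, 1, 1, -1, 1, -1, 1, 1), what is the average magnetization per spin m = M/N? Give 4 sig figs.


Step 1: Count up spins (+1): 5, down spins (-1): 5
Step 2: Total magnetization M = 5 - 5 = 0
Step 3: m = M/N = 0/10 = 0

0


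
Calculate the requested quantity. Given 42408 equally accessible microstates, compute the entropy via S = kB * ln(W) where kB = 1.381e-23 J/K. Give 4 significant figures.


Step 1: ln(W) = ln(42408) = 10.66
Step 2: S = kB * ln(W) = 1.381e-23 * 10.66
Step 3: S = 1.471e-22 J/K

1.471e-22


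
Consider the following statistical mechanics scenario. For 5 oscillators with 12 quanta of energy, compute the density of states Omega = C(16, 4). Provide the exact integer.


Step 1: Use binomial coefficient C(16, 4)
Step 2: Numerator = 16! / 12!
Step 3: Denominator = 4!
Step 4: Omega = 1820

1820


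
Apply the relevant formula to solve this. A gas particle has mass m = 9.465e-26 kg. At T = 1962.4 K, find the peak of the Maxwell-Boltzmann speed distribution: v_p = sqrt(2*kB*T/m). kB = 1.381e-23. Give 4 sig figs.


Step 1: Numerator = 2*kB*T = 2*1.381e-23*1962.4 = 5.42e-20
Step 2: Ratio = 5.42e-20 / 9.465e-26 = 5.727e+05
Step 3: v_p = sqrt(5.727e+05) = 756.7 m/s

756.7


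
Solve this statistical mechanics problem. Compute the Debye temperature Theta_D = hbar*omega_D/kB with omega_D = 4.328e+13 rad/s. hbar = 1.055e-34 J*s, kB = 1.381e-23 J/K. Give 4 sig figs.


Step 1: hbar*omega_D = 1.055e-34 * 4.328e+13 = 4.566e-21 J
Step 2: Theta_D = 4.566e-21 / 1.381e-23
Step 3: Theta_D = 330.6 K

330.6


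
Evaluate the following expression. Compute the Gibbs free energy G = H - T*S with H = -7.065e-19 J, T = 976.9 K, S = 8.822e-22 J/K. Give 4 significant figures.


Step 1: T*S = 976.9 * 8.822e-22 = 8.618e-19 J
Step 2: G = H - T*S = -7.065e-19 - 8.618e-19
Step 3: G = -1.568e-18 J

-1.568e-18


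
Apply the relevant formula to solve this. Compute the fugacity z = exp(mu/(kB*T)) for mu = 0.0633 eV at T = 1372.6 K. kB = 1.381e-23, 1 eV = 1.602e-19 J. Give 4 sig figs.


Step 1: Convert mu to Joules: 0.0633*1.602e-19 = 1.014e-20 J
Step 2: kB*T = 1.381e-23*1372.6 = 1.896e-20 J
Step 3: mu/(kB*T) = 0.535
Step 4: z = exp(0.535) = 1.707

1.707


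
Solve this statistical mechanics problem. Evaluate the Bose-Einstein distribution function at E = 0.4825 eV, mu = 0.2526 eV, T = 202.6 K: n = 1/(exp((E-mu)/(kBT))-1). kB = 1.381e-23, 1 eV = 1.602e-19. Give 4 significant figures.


Step 1: (E - mu) = 0.2299 eV
Step 2: x = (E-mu)*eV/(kB*T) = 0.2299*1.602e-19/(1.381e-23*202.6) = 13.16
Step 3: exp(x) = 5.209e+05
Step 4: n = 1/(exp(x)-1) = 1.92e-06

1.92e-06


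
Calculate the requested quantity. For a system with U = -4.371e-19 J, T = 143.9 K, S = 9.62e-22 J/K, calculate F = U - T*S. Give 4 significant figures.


Step 1: T*S = 143.9 * 9.62e-22 = 1.384e-19 J
Step 2: F = U - T*S = -4.371e-19 - 1.384e-19
Step 3: F = -5.755e-19 J

-5.755e-19


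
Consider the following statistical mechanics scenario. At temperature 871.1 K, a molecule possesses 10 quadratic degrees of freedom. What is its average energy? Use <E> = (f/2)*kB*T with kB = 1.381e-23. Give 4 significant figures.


Step 1: f/2 = 10/2 = 5
Step 2: kB*T = 1.381e-23 * 871.1 = 1.203e-20
Step 3: <E> = 5 * 1.203e-20 = 6.015e-20 J

6.015e-20


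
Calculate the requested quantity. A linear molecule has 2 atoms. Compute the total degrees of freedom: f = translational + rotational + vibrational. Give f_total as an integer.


Step 1: Translational DOF = 3
Step 2: Rotational DOF (linear) = 2
Step 3: Vibrational DOF = 3*2 - 5 = 1
Step 4: Total = 3 + 2 + 1 = 6

6


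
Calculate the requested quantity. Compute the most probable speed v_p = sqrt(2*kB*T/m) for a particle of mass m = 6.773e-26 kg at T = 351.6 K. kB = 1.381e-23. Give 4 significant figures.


Step 1: Numerator = 2*kB*T = 2*1.381e-23*351.6 = 9.711e-21
Step 2: Ratio = 9.711e-21 / 6.773e-26 = 1.434e+05
Step 3: v_p = sqrt(1.434e+05) = 378.7 m/s

378.7


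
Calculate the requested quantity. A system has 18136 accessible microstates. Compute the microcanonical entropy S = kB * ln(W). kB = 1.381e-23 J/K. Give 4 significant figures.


Step 1: ln(W) = ln(18136) = 9.806
Step 2: S = kB * ln(W) = 1.381e-23 * 9.806
Step 3: S = 1.354e-22 J/K

1.354e-22


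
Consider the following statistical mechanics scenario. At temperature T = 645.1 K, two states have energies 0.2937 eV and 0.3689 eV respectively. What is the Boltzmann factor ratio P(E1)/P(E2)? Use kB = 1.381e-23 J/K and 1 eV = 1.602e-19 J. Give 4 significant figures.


Step 1: Compute energy difference dE = E1 - E2 = 0.2937 - 0.3689 = -0.0752 eV
Step 2: Convert to Joules: dE_J = -0.0752 * 1.602e-19 = -1.205e-20 J
Step 3: Compute exponent = -dE_J / (kB * T) = -(-1.205e-20) / (1.381e-23 * 645.1) = 1.352
Step 4: P(E1)/P(E2) = exp(1.352) = 3.866

3.866


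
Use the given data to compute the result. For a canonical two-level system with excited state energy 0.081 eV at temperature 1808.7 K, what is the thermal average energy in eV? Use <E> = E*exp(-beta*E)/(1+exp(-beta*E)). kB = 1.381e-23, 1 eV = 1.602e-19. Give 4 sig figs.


Step 1: beta*E = 0.081*1.602e-19/(1.381e-23*1808.7) = 0.5195
Step 2: exp(-beta*E) = 0.5948
Step 3: <E> = 0.081*0.5948/(1+0.5948) = 0.03021 eV

0.03021


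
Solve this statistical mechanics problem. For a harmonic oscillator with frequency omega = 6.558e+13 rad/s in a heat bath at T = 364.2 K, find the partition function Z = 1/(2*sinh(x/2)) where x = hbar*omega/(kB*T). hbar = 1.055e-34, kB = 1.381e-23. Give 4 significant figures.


Step 1: Compute x = hbar*omega/(kB*T) = 1.055e-34*6.558e+13/(1.381e-23*364.2) = 1.376
Step 2: x/2 = 0.6878
Step 3: sinh(x/2) = 0.7433
Step 4: Z = 1/(2*0.7433) = 0.6727

0.6727


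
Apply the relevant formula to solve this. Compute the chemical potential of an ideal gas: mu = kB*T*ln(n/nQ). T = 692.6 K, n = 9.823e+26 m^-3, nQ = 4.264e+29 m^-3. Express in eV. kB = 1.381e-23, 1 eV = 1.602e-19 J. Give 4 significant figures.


Step 1: n/nQ = 9.823e+26/4.264e+29 = 0.002304
Step 2: ln(n/nQ) = -6.073
Step 3: mu = kB*T*ln(n/nQ) = 9.565e-21*-6.073 = -5.809e-20 J
Step 4: Convert to eV: -5.809e-20/1.602e-19 = -0.3626 eV

-0.3626


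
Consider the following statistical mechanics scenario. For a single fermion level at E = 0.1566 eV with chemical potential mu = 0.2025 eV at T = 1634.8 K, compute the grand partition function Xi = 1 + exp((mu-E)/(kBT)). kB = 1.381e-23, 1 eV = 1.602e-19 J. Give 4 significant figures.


Step 1: (mu - E) = 0.2025 - 0.1566 = 0.0459 eV
Step 2: x = (mu-E)*eV/(kB*T) = 0.0459*1.602e-19/(1.381e-23*1634.8) = 0.3257
Step 3: exp(x) = 1.385
Step 4: Xi = 1 + 1.385 = 2.385

2.385


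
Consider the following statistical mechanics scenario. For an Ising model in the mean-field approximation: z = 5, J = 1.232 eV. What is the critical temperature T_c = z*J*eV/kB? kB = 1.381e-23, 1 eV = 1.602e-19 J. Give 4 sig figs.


Step 1: z*J = 5*1.232 = 6.16 eV
Step 2: Convert to Joules: 6.16*1.602e-19 = 9.868e-19 J
Step 3: T_c = 9.868e-19 / 1.381e-23 = 7.146e+04 K

7.146e+04


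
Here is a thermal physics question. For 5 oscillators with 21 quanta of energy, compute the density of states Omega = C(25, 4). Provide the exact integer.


Step 1: Use binomial coefficient C(25, 4)
Step 2: Numerator = 25! / 21!
Step 3: Denominator = 4!
Step 4: Omega = 12650

12650


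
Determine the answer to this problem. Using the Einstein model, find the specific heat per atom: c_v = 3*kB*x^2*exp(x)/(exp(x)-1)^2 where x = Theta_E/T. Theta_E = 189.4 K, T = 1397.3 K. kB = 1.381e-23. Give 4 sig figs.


Step 1: x = Theta_E/T = 189.4/1397.3 = 0.1355
Step 2: x^2 = 0.01837
Step 3: exp(x) = 1.145
Step 4: c_v = 3*1.381e-23*0.01837*1.145/(1.145-1)^2 = 4.137e-23

4.137e-23


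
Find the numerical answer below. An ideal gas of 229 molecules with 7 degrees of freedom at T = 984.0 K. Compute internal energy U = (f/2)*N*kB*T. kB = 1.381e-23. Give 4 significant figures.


Step 1: f/2 = 7/2 = 3.5
Step 2: N*kB*T = 229*1.381e-23*984.0 = 3.112e-18
Step 3: U = 3.5 * 3.112e-18 = 1.089e-17 J

1.089e-17
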